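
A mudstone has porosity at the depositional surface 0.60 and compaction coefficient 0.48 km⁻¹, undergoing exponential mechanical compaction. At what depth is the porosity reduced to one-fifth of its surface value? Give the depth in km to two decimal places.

3.35 km

φ/φ₀ = 1/5 ⇒ exp(−β·Z) = 1/5 ⇒ Z = ln(5) / β
Z = 1.6094 / 0.48 = 3.353 km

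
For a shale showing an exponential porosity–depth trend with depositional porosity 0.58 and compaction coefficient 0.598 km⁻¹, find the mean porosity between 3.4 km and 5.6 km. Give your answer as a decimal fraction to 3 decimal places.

⟨φ⟩ = (1/(Z₂−Z₁)) ∫ φ₀ e^(−βZ) dZ = φ₀·(e^(−β·Z₁) − e^(−β·Z₂)) / (β·(Z₂−Z₁))
e^(−0.598×3.4) = 0.1309; e^(−0.598×5.6) = 0.0351
⟨φ⟩ = 0.58 × (0.1309 − 0.0351) / (0.598 × 2.2) = 0.58 × 0.0728 = 0.0422

0.042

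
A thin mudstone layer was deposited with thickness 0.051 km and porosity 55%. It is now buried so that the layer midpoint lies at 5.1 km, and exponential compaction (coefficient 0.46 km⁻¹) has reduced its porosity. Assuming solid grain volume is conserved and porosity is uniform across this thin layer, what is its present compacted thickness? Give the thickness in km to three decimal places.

0.024 km

Porosity at 5.1 km: n = 0.55·exp(−0.46×5.1) = 0.0527
Solid-volume conservation: h(1−n) = h₀(1−n₀) ⇒ h = h₀·(1−n₀)/(1−n)
h = 0.051 × (1 − 0.55)/(1 − 0.0527) = 0.051 × 0.4750 = 0.0242 km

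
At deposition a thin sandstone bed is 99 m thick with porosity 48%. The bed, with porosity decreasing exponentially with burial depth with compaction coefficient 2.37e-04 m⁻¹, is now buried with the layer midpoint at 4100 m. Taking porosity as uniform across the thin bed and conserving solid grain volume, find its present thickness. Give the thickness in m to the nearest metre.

63 m

Working in km (1 km = 1000 m; β in km⁻¹ = β in m⁻¹ × 1000):
Porosity at 4.1 km: n = 0.48·exp(−0.237×4.1) = 0.1817
Solid-volume conservation: h(1−n) = h₀(1−n₀) ⇒ h = h₀·(1−n₀)/(1−n)
h = 0.099 × (1 − 0.48)/(1 − 0.1817) = 0.099 × 0.6354 = 0.0629 km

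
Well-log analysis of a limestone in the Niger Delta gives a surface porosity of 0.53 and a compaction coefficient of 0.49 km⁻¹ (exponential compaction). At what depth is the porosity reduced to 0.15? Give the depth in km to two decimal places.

2.58 km

Invert Athy's law: d = ln(n₀/n) / k
d = ln(0.53/0.15) / 0.49 = ln(3.533) / 0.49 = 1.2622 / 0.49 = 2.576 km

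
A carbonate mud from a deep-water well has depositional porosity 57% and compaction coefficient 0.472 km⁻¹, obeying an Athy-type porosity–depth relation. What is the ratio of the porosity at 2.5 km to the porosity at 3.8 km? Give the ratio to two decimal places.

n(Z₁)/n(Z₂) = e^(−k·Z₁)/e^(−k·Z₂) = e^{k(Z₂−Z₁)}
= exp(0.472 × 1.3) = exp(0.6136) = 1.8471

1.85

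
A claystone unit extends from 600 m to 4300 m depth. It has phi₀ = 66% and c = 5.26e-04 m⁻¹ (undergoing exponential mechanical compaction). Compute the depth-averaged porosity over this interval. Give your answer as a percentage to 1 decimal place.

21.2%

Working in km (1 km = 1000 m; c in km⁻¹ = c in m⁻¹ × 1000):
⟨phi⟩ = (1/(Z₂−Z₁)) ∫ phi₀ e^(−cZ) dZ = phi₀·(e^(−c·Z₁) − e^(−c·Z₂)) / (c·(Z₂−Z₁))
e^(−0.526×0.6) = 0.7294; e^(−0.526×4.3) = 0.1042
⟨phi⟩ = 0.66 × (0.7294 − 0.1042) / (0.526 × 3.7) = 0.66 × 0.3212 = 0.2120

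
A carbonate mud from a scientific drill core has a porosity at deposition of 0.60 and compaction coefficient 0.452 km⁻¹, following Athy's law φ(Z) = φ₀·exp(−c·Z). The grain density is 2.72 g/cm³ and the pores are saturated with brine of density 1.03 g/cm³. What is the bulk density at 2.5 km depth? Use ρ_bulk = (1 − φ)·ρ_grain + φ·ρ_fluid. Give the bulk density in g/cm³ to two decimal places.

Porosity at depth: φ = 0.6·exp(−0.452×2.5) = 0.6×0.3230 = 0.1938
Bulk density: ρ_b = (1−φ)ρ_g + φ·ρ_f = 0.8062×2.72 + 0.1938×1.03
       = 2.193 + 0.200 = 2.392 g/cm³

2.39 g/cm³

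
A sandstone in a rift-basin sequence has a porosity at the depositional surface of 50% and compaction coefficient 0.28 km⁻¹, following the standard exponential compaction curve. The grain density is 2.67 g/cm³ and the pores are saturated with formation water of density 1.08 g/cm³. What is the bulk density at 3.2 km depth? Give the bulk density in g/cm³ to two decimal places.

Porosity at depth: n = 0.5·exp(−0.28×3.2) = 0.5×0.4082 = 0.2041
Bulk density: ρ_b = (1−n)ρ_g + n·ρ_f = 0.7959×2.67 + 0.2041×1.08
       = 2.125 + 0.220 = 2.345 g/cm³

2.35 g/cm³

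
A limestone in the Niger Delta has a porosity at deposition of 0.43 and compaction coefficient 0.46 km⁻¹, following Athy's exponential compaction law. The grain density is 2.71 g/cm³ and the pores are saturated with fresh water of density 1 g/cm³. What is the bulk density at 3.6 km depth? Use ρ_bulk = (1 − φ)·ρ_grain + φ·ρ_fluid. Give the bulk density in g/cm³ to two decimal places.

2.57 g/cm³

Porosity at depth: φ = 0.43·exp(−0.46×3.6) = 0.43×0.1909 = 0.0821
Bulk density: ρ_b = (1−φ)ρ_g + φ·ρ_f = 0.9179×2.71 + 0.0821×1
       = 2.488 + 0.082 = 2.570 g/cm³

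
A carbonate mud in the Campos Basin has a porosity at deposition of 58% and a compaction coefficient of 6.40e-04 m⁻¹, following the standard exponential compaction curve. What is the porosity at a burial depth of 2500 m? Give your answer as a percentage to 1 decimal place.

11.7%

Working in km (1 km = 1000 m; k in km⁻¹ = k in m⁻¹ × 1000):
n = n₀·exp(−k·z) = 0.58 × exp(−0.64 × 2.5) = 0.58 × exp(−1.6)
  = 0.58 × 0.2019 = 0.1171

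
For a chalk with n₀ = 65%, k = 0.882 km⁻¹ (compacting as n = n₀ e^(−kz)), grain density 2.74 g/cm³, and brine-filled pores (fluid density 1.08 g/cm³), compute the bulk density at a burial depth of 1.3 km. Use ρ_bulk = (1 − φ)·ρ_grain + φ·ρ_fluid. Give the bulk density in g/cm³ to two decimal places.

2.40 g/cm³

Porosity at depth: n = 0.65·exp(−0.882×1.3) = 0.65×0.3177 = 0.2065
Bulk density: ρ_b = (1−n)ρ_g + n·ρ_f = 0.7935×2.74 + 0.2065×1.08
       = 2.174 + 0.223 = 2.397 g/cm³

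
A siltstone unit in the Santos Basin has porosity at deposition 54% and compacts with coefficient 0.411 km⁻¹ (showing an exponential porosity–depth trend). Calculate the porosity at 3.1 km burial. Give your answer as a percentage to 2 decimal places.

15.10%

phi = phi₀·exp(−k·z) = 0.54 × exp(−0.411 × 3.1) = 0.54 × exp(−1.274)
  = 0.54 × 0.2797 = 0.1510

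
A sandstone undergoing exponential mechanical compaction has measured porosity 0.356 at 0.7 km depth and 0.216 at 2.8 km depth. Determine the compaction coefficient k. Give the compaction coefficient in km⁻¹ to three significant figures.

0.238 km⁻¹

Athy: φ(d) = φ₀ e^(−kd) ⇒ φ₁/φ₂ = e^{k(d₂−d₁)} ⇒ k = ln(φ₁/φ₂)/(d₂−d₁)
k = ln(0.356/0.216) / (2.8 − 0.7) = ln(1.648) / 2.1 = 0.4997 / 2.1 = 0.2379 km⁻¹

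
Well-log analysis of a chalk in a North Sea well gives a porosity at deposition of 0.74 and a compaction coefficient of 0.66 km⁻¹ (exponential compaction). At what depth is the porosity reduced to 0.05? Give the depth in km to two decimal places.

4.08 km

Invert Athy's law: z = ln(φ₀/φ) / k
z = ln(0.74/0.05) / 0.66 = ln(14.8) / 0.66 = 2.6946 / 0.66 = 4.083 km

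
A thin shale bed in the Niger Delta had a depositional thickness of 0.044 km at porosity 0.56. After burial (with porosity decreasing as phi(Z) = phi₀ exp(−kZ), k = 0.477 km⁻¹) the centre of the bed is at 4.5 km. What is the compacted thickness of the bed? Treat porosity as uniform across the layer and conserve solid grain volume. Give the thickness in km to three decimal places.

0.021 km

Porosity at 4.5 km: phi = 0.56·exp(−0.477×4.5) = 0.0655
Solid-volume conservation: h(1−phi) = h₀(1−phi₀) ⇒ h = h₀·(1−phi₀)/(1−phi)
h = 0.044 × (1 − 0.56)/(1 − 0.0655) = 0.044 × 0.4708 = 0.0207 km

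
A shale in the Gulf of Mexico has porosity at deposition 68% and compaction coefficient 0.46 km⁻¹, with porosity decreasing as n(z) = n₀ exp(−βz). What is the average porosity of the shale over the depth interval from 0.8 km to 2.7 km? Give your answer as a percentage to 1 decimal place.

⟨n⟩ = (1/(z₂−z₁)) ∫ n₀ e^(−βz) dz = n₀·(e^(−β·z₁) − e^(−β·z₂)) / (β·(z₂−z₁))
e^(−0.46×0.8) = 0.6921; e^(−0.46×2.7) = 0.2888
⟨n⟩ = 0.68 × (0.6921 − 0.2888) / (0.46 × 1.9) = 0.68 × 0.4615 = 0.3138

31.4%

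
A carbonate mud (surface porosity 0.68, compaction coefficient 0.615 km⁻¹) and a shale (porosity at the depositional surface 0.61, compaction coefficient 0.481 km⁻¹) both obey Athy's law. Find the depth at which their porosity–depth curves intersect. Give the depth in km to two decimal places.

0.81 km

Set n₀ₐ e^(−βₐz) = n₀ᵦ e^(−βᵦz) ⇒ ln(n₀ₐ/n₀ᵦ) = (βₐ − βᵦ)·z
z = ln(0.68/0.61) / (0.615 − 0.481) = 0.1086 / 0.134 = 0.811 km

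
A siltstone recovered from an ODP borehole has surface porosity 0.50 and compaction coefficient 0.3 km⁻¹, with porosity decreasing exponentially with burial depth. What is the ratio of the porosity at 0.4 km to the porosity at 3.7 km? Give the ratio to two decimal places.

phi(d₁)/phi(d₂) = e^(−β·d₁)/e^(−β·d₂) = e^{β(d₂−d₁)}
= exp(0.3 × 3.3) = exp(0.99) = 2.6912

2.69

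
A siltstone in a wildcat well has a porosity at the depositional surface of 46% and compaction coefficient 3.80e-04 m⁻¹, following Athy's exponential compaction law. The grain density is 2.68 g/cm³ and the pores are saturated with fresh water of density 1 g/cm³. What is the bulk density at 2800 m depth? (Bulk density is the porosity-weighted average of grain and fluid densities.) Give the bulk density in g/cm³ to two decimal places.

Working in km (1 km = 1000 m; k in km⁻¹ = k in m⁻¹ × 1000):
Porosity at depth: phi = 0.46·exp(−0.38×2.8) = 0.46×0.3451 = 0.1587
Bulk density: ρ_b = (1−phi)ρ_g + phi·ρ_f = 0.8413×2.68 + 0.1587×1
       = 2.255 + 0.159 = 2.413 g/cm³

2.41 g/cm³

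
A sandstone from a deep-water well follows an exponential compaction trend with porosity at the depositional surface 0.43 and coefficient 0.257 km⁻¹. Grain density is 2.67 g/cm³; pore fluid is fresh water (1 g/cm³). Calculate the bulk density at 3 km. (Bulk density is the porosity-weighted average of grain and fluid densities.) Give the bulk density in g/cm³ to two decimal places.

Porosity at depth: n = 0.43·exp(−0.257×3) = 0.43×0.4626 = 0.1989
Bulk density: ρ_b = (1−n)ρ_g + n·ρ_f = 0.8011×2.67 + 0.1989×1
       = 2.139 + 0.199 = 2.338 g/cm³

2.34 g/cm³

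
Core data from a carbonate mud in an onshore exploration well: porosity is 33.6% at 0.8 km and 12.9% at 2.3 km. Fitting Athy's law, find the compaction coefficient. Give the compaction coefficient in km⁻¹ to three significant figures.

0.638 km⁻¹

Athy: φ(Z) = φ₀ e^(−βZ) ⇒ φ₁/φ₂ = e^{β(Z₂−Z₁)} ⇒ β = ln(φ₁/φ₂)/(Z₂−Z₁)
β = ln(0.336/0.129) / (2.3 − 0.8) = ln(2.605) / 1.5 = 0.9573 / 1.5 = 0.6382 km⁻¹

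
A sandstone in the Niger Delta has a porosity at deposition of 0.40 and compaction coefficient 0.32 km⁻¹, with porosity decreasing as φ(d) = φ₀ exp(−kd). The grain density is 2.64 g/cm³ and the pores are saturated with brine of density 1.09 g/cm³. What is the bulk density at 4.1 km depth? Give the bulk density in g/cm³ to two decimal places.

2.47 g/cm³

Porosity at depth: φ = 0.4·exp(−0.32×4.1) = 0.4×0.2693 = 0.1077
Bulk density: ρ_b = (1−φ)ρ_g + φ·ρ_f = 0.8923×2.64 + 0.1077×1.09
       = 2.356 + 0.117 = 2.473 g/cm³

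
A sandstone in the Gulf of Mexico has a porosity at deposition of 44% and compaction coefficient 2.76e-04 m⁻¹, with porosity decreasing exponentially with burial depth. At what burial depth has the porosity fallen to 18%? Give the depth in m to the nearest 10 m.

3240 m

Working in km (1 km = 1000 m; β in km⁻¹ = β in m⁻¹ × 1000):
Invert Athy's law: Z = ln(phi₀/phi) / β
Z = ln(0.44/0.18) / 0.276 = ln(2.444) / 0.276 = 0.8938 / 0.276 = 3.238 km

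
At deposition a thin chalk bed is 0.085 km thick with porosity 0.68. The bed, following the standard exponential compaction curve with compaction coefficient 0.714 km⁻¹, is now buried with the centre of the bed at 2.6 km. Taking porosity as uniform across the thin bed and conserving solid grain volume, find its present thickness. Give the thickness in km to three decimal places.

0.030 km

Porosity at 2.6 km: n = 0.68·exp(−0.714×2.6) = 0.1062
Solid-volume conservation: h(1−n) = h₀(1−n₀) ⇒ h = h₀·(1−n₀)/(1−n)
h = 0.085 × (1 − 0.68)/(1 − 0.1062) = 0.085 × 0.3580 = 0.0304 km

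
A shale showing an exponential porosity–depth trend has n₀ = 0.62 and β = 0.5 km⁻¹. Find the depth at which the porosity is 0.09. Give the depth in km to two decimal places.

3.86 km

Invert Athy's law: z = ln(n₀/n) / β
z = ln(0.62/0.09) / 0.5 = ln(6.889) / 0.5 = 1.9299 / 0.5 = 3.860 km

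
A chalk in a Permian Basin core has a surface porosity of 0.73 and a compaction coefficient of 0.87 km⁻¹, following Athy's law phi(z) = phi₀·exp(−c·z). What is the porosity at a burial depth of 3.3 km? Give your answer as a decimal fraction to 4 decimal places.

phi = phi₀·exp(−c·z) = 0.73 × exp(−0.87 × 3.3) = 0.73 × exp(−2.871)
  = 0.73 × 0.0566 = 0.0413

0.0413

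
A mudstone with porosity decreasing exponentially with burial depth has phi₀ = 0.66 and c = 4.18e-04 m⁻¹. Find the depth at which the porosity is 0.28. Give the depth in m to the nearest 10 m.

2050 m

Working in km (1 km = 1000 m; c in km⁻¹ = c in m⁻¹ × 1000):
Invert Athy's law: z = ln(phi₀/phi) / c
z = ln(0.66/0.28) / 0.418 = ln(2.357) / 0.418 = 0.8575 / 0.418 = 2.051 km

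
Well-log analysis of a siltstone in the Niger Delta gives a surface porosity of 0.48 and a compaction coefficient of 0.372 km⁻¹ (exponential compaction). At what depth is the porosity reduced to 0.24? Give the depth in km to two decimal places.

Invert Athy's law: d = ln(phi₀/phi) / β
d = ln(0.48/0.24) / 0.372 = ln(2) / 0.372 = 0.6931 / 0.372 = 1.863 km

1.86 km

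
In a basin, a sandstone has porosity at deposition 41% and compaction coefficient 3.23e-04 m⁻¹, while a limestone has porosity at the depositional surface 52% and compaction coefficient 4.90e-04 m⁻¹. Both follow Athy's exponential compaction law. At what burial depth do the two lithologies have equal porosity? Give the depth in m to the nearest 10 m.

Working in km (1 km = 1000 m; β in km⁻¹ = β in m⁻¹ × 1000):
Set n₀ₐ e^(−βₐz) = n₀ᵦ e^(−βᵦz) ⇒ ln(n₀ₐ/n₀ᵦ) = (βₐ − βᵦ)·z
z = ln(0.41/0.52) / (0.323 − 0.49) = -0.2377 / -0.167 = 1.423 km

1420 m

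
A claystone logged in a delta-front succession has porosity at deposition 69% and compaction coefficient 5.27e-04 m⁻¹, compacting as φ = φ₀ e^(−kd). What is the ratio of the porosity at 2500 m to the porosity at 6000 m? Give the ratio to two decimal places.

Working in km (1 km = 1000 m; k in km⁻¹ = k in m⁻¹ × 1000):
φ(d₁)/φ(d₂) = e^(−k·d₁)/e^(−k·d₂) = e^{k(d₂−d₁)}
= exp(0.527 × 3.5) = exp(1.845) = 6.3249

6.32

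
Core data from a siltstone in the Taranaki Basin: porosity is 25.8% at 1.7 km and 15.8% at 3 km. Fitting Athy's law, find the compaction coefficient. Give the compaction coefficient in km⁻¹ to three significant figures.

0.377 km⁻¹

Athy: phi(z) = phi₀ e^(−βz) ⇒ phi₁/phi₂ = e^{β(z₂−z₁)} ⇒ β = ln(phi₁/phi₂)/(z₂−z₁)
β = ln(0.258/0.158) / (3 − 1.7) = ln(1.633) / 1.3 = 0.4904 / 1.3 = 0.3772 km⁻¹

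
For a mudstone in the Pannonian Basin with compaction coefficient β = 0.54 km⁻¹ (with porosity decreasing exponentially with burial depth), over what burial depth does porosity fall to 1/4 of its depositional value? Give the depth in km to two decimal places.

n/n₀ = 1/4 ⇒ exp(−β·z) = 1/4 ⇒ z = ln(4) / β
z = 1.3863 / 0.54 = 2.567 km

2.57 km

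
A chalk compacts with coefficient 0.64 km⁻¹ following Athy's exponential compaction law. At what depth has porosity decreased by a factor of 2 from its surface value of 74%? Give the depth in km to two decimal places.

n/n₀ = 1/2 ⇒ exp(−β·Z) = 1/2 ⇒ Z = ln(2) / β
Z = 0.6931 / 0.64 = 1.083 km

1.08 km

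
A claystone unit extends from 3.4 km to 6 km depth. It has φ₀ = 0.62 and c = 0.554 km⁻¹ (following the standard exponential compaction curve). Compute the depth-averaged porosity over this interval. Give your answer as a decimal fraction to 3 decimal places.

0.050

⟨φ⟩ = (1/(z₂−z₁)) ∫ φ₀ e^(−cz) dz = φ₀·(e^(−c·z₁) − e^(−c·z₂)) / (c·(z₂−z₁))
e^(−0.554×3.4) = 0.1520; e^(−0.554×6) = 0.0360
⟨φ⟩ = 0.62 × (0.1520 − 0.0360) / (0.554 × 2.6) = 0.62 × 0.0806 = 0.0499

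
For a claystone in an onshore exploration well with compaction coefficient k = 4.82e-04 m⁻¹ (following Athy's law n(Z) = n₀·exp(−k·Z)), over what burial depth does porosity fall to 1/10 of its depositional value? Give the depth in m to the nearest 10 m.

Working in km (1 km = 1000 m; k in km⁻¹ = k in m⁻¹ × 1000):
n/n₀ = 1/10 ⇒ exp(−k·Z) = 1/10 ⇒ Z = ln(10) / k
Z = 2.3026 / 0.482 = 4.777 km

4780 m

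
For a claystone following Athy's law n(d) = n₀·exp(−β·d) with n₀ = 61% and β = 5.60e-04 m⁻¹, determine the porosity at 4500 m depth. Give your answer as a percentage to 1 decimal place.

4.9%

Working in km (1 km = 1000 m; β in km⁻¹ = β in m⁻¹ × 1000):
n = n₀·exp(−β·d) = 0.61 × exp(−0.56 × 4.5) = 0.61 × exp(−2.52)
  = 0.61 × 0.0805 = 0.0491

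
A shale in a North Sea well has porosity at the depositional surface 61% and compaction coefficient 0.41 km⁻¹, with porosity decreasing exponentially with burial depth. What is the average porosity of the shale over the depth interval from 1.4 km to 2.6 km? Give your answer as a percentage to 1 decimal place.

27.1%

⟨φ⟩ = (1/(Z₂−Z₁)) ∫ φ₀ e^(−kZ) dZ = φ₀·(e^(−k·Z₁) − e^(−k·Z₂)) / (k·(Z₂−Z₁))
e^(−0.41×1.4) = 0.5633; e^(−0.41×2.6) = 0.3444
⟨φ⟩ = 0.61 × (0.5633 − 0.3444) / (0.41 × 1.2) = 0.61 × 0.4449 = 0.2714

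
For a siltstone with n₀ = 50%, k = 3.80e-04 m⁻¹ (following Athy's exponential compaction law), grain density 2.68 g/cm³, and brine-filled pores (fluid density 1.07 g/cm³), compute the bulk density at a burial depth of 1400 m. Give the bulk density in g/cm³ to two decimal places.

2.21 g/cm³

Working in km (1 km = 1000 m; k in km⁻¹ = k in m⁻¹ × 1000):
Porosity at depth: n = 0.5·exp(−0.38×1.4) = 0.5×0.5874 = 0.2937
Bulk density: ρ_b = (1−n)ρ_g + n·ρ_f = 0.7063×2.68 + 0.2937×1.07
       = 1.893 + 0.314 = 2.207 g/cm³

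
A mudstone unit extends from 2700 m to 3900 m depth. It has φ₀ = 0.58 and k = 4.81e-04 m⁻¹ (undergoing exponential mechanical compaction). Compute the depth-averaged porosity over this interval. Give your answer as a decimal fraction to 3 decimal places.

0.120

Working in km (1 km = 1000 m; k in km⁻¹ = k in m⁻¹ × 1000):
⟨φ⟩ = (1/(d₂−d₁)) ∫ φ₀ e^(−kd) dd = φ₀·(e^(−k·d₁) − e^(−k·d₂)) / (k·(d₂−d₁))
e^(−0.481×2.7) = 0.2729; e^(−0.481×3.9) = 0.1532
⟨φ⟩ = 0.58 × (0.2729 − 0.1532) / (0.481 × 1.2) = 0.58 × 0.2073 = 0.1202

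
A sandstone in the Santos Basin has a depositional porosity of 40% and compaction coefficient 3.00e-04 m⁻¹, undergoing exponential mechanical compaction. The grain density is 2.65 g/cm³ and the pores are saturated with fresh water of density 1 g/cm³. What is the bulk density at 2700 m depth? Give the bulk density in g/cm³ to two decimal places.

2.36 g/cm³

Working in km (1 km = 1000 m; c in km⁻¹ = c in m⁻¹ × 1000):
Porosity at depth: phi = 0.4·exp(−0.3×2.7) = 0.4×0.4449 = 0.1779
Bulk density: ρ_b = (1−phi)ρ_g + phi·ρ_f = 0.8221×2.65 + 0.1779×1
       = 2.178 + 0.178 = 2.356 g/cm³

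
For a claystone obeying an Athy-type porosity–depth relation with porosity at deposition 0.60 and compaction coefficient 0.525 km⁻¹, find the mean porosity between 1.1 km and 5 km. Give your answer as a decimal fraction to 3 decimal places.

⟨φ⟩ = (1/(Z₂−Z₁)) ∫ φ₀ e^(−βZ) dZ = φ₀·(e^(−β·Z₁) − e^(−β·Z₂)) / (β·(Z₂−Z₁))
e^(−0.525×1.1) = 0.5613; e^(−0.525×5) = 0.0724
⟨φ⟩ = 0.6 × (0.5613 − 0.0724) / (0.525 × 3.9) = 0.6 × 0.2388 = 0.1433

0.143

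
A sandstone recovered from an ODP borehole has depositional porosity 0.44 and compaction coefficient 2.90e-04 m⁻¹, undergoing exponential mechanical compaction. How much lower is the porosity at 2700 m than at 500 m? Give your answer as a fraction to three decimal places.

Working in km (1 km = 1000 m; β in km⁻¹ = β in m⁻¹ × 1000):
φ(0.5) = 0.44·e^(−0.29×0.5) = 0.3806
φ(2.7) = 0.44·e^(−0.29×2.7) = 0.2011
Δφ = 0.3806 − 0.2011 = 0.1795

0.180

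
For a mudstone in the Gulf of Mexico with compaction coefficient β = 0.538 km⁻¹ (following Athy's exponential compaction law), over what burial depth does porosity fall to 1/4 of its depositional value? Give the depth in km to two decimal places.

n/n₀ = 1/4 ⇒ exp(−β·Z) = 1/4 ⇒ Z = ln(4) / β
Z = 1.3863 / 0.538 = 2.577 km

2.58 km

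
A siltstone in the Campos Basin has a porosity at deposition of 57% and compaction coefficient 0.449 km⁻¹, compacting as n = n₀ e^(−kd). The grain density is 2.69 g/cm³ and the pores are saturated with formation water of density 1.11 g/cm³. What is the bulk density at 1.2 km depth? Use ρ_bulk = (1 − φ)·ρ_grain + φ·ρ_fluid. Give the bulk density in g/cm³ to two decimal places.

2.16 g/cm³

Porosity at depth: n = 0.57·exp(−0.449×1.2) = 0.57×0.5834 = 0.3326
Bulk density: ρ_b = (1−n)ρ_g + n·ρ_f = 0.6674×2.69 + 0.3326×1.11
       = 1.795 + 0.369 = 2.165 g/cm³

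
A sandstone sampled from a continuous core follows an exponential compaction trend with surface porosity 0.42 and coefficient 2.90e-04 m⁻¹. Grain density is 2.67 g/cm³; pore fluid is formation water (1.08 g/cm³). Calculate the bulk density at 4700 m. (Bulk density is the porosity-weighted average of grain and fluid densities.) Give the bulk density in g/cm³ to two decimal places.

2.50 g/cm³

Working in km (1 km = 1000 m; k in km⁻¹ = k in m⁻¹ × 1000):
Porosity at depth: n = 0.42·exp(−0.29×4.7) = 0.42×0.2559 = 0.1075
Bulk density: ρ_b = (1−n)ρ_g + n·ρ_f = 0.8925×2.67 + 0.1075×1.08
       = 2.383 + 0.116 = 2.499 g/cm³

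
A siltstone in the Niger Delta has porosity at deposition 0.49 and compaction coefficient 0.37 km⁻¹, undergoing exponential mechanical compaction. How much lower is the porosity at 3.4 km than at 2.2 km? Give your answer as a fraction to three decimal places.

phi(2.2) = 0.49·e^(−0.37×2.2) = 0.2171
phi(3.4) = 0.49·e^(−0.37×3.4) = 0.1393
Δphi = 0.2171 − 0.1393 = 0.0778

0.078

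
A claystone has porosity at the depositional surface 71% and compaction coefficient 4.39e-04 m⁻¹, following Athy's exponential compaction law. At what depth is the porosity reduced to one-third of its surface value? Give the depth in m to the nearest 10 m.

Working in km (1 km = 1000 m; k in km⁻¹ = k in m⁻¹ × 1000):
φ/φ₀ = 1/3 ⇒ exp(−k·d) = 1/3 ⇒ d = ln(3) / k
d = 1.0986 / 0.439 = 2.503 km

2500 m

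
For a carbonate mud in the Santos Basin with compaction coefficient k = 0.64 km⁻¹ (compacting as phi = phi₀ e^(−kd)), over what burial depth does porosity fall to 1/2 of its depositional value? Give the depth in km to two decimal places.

phi/phi₀ = 1/2 ⇒ exp(−k·d) = 1/2 ⇒ d = ln(2) / k
d = 0.6931 / 0.64 = 1.083 km

1.08 km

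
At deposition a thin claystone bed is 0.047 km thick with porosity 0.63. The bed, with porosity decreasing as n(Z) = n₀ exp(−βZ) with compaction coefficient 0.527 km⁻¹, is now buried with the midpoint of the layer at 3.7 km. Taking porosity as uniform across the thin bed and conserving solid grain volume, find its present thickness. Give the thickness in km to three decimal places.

Porosity at 3.7 km: n = 0.63·exp(−0.527×3.7) = 0.0896
Solid-volume conservation: h(1−n) = h₀(1−n₀) ⇒ h = h₀·(1−n₀)/(1−n)
h = 0.047 × (1 − 0.63)/(1 − 0.0896) = 0.047 × 0.4064 = 0.0191 km

0.019 km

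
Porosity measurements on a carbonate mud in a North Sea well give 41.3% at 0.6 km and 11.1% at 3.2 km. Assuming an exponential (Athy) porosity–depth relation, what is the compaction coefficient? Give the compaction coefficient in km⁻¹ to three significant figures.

0.505 km⁻¹

Athy: n(z) = n₀ e^(−βz) ⇒ n₁/n₂ = e^{β(z₂−z₁)} ⇒ β = ln(n₁/n₂)/(z₂−z₁)
β = ln(0.413/0.111) / (3.2 − 0.6) = ln(3.721) / 2.6 = 1.3139 / 2.6 = 0.5054 km⁻¹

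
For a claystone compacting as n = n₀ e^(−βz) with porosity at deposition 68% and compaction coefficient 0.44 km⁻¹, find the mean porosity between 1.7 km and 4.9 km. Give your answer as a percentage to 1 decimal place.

⟨n⟩ = (1/(z₂−z₁)) ∫ n₀ e^(−βz) dz = n₀·(e^(−β·z₁) − e^(−β·z₂)) / (β·(z₂−z₁))
e^(−0.44×1.7) = 0.4733; e^(−0.44×4.9) = 0.1158
⟨n⟩ = 0.68 × (0.4733 − 0.1158) / (0.44 × 3.2) = 0.68 × 0.2539 = 0.1727

17.3%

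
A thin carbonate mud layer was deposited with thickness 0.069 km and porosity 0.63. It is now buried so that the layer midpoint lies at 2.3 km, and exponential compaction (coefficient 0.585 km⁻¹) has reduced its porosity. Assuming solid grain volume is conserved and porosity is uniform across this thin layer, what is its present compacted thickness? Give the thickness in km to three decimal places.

0.031 km

Porosity at 2.3 km: phi = 0.63·exp(−0.585×2.3) = 0.1641
Solid-volume conservation: h(1−phi) = h₀(1−phi₀) ⇒ h = h₀·(1−phi₀)/(1−phi)
h = 0.069 × (1 − 0.63)/(1 − 0.1641) = 0.069 × 0.4426 = 0.0305 km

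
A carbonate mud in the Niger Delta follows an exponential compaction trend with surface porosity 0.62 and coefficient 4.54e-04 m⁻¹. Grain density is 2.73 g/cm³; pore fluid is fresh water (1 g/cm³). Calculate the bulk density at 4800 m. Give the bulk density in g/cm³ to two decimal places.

Working in km (1 km = 1000 m; c in km⁻¹ = c in m⁻¹ × 1000):
Porosity at depth: phi = 0.62·exp(−0.454×4.8) = 0.62×0.1131 = 0.0701
Bulk density: ρ_b = (1−phi)ρ_g + phi·ρ_f = 0.9299×2.73 + 0.0701×1
       = 2.539 + 0.070 = 2.609 g/cm³

2.61 g/cm³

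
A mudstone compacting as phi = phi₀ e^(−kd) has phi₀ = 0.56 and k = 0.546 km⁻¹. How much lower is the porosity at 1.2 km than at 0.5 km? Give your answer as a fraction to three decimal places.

phi(0.5) = 0.56·e^(−0.546×0.5) = 0.4262
phi(1.2) = 0.56·e^(−0.546×1.2) = 0.2908
Δphi = 0.4262 − 0.2908 = 0.1354

0.135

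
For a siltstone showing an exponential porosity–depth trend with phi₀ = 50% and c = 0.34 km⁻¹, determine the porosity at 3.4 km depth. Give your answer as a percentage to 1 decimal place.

15.7%

phi = phi₀·exp(−c·Z) = 0.5 × exp(−0.34 × 3.4) = 0.5 × exp(−1.156)
  = 0.5 × 0.3147 = 0.1574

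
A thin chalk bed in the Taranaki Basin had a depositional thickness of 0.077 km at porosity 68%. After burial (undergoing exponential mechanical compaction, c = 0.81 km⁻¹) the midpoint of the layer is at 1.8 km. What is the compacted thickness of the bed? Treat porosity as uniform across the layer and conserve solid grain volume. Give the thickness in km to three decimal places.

Porosity at 1.8 km: n = 0.68·exp(−0.81×1.8) = 0.1582
Solid-volume conservation: h(1−n) = h₀(1−n₀) ⇒ h = h₀·(1−n₀)/(1−n)
h = 0.077 × (1 − 0.68)/(1 − 0.1582) = 0.077 × 0.3802 = 0.0293 km

0.029 km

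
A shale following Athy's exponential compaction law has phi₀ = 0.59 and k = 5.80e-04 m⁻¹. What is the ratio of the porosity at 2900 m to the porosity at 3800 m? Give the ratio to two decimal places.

Working in km (1 km = 1000 m; k in km⁻¹ = k in m⁻¹ × 1000):
phi(d₁)/phi(d₂) = e^(−k·d₁)/e^(−k·d₂) = e^{k(d₂−d₁)}
= exp(0.58 × 0.9) = exp(0.522) = 1.6854

1.69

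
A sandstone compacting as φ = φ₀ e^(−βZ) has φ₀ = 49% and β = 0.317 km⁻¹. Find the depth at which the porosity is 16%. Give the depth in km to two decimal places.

3.53 km

Invert Athy's law: Z = ln(φ₀/φ) / β
Z = ln(0.49/0.16) / 0.317 = ln(3.062) / 0.317 = 1.1192 / 0.317 = 3.531 km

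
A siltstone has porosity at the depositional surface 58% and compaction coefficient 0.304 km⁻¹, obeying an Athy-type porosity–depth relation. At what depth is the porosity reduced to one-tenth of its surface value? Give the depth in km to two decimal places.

φ/φ₀ = 1/10 ⇒ exp(−k·Z) = 1/10 ⇒ Z = ln(10) / k
Z = 2.3026 / 0.304 = 7.574 km

7.57 km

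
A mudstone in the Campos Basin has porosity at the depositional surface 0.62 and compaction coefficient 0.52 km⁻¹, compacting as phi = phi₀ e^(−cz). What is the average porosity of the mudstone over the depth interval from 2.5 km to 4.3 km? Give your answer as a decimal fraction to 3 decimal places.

0.110

⟨phi⟩ = (1/(z₂−z₁)) ∫ phi₀ e^(−cz) dz = phi₀·(e^(−c·z₁) − e^(−c·z₂)) / (c·(z₂−z₁))
e^(−0.52×2.5) = 0.2725; e^(−0.52×4.3) = 0.1069
⟨phi⟩ = 0.62 × (0.2725 − 0.1069) / (0.52 × 1.8) = 0.62 × 0.1770 = 0.1097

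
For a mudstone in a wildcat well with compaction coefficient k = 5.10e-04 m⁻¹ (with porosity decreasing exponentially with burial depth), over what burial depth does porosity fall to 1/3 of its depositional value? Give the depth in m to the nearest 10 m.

2150 m

Working in km (1 km = 1000 m; k in km⁻¹ = k in m⁻¹ × 1000):
phi/phi₀ = 1/3 ⇒ exp(−k·z) = 1/3 ⇒ z = ln(3) / k
z = 1.0986 / 0.51 = 2.154 km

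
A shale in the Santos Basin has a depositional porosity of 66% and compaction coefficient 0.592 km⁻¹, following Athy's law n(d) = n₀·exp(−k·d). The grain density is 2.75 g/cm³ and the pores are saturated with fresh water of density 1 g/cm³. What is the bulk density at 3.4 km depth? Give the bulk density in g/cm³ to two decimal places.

Porosity at depth: n = 0.66·exp(−0.592×3.4) = 0.66×0.1336 = 0.0882
Bulk density: ρ_b = (1−n)ρ_g + n·ρ_f = 0.9118×2.75 + 0.0882×1
       = 2.507 + 0.088 = 2.596 g/cm³

2.60 g/cm³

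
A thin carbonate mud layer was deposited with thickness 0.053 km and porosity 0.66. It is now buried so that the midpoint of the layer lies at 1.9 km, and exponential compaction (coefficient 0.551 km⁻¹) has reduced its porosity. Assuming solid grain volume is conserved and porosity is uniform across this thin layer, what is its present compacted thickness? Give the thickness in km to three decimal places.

Porosity at 1.9 km: φ = 0.66·exp(−0.551×1.9) = 0.2317
Solid-volume conservation: h(1−φ) = h₀(1−φ₀) ⇒ h = h₀·(1−φ₀)/(1−φ)
h = 0.053 × (1 − 0.66)/(1 − 0.2317) = 0.053 × 0.4425 = 0.0235 km

0.023 km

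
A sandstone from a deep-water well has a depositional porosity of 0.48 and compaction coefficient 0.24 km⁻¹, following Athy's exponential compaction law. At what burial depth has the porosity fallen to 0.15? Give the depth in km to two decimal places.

Invert Athy's law: z = ln(n₀/n) / c
z = ln(0.48/0.15) / 0.24 = ln(3.2) / 0.24 = 1.1632 / 0.24 = 4.846 km

4.85 km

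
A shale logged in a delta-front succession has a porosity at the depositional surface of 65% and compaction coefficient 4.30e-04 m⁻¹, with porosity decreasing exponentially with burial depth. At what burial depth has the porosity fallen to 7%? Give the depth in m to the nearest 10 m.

Working in km (1 km = 1000 m; c in km⁻¹ = c in m⁻¹ × 1000):
Invert Athy's law: z = ln(n₀/n) / c
z = ln(0.65/0.07) / 0.43 = ln(9.286) / 0.43 = 2.2285 / 0.43 = 5.183 km

5180 m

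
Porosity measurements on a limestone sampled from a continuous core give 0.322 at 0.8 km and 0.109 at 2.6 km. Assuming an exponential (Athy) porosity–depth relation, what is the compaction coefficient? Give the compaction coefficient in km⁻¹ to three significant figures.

Athy: n(Z) = n₀ e^(−cZ) ⇒ n₁/n₂ = e^{c(Z₂−Z₁)} ⇒ c = ln(n₁/n₂)/(Z₂−Z₁)
c = ln(0.322/0.109) / (2.6 − 0.8) = ln(2.954) / 1.8 = 1.0832 / 1.8 = 0.6018 km⁻¹

0.602 km⁻¹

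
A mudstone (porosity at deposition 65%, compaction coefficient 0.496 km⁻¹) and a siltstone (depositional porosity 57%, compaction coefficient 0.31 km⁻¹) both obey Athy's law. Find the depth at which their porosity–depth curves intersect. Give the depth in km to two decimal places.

0.71 km

Set n₀ₐ e^(−kₐd) = n₀ᵦ e^(−kᵦd) ⇒ ln(n₀ₐ/n₀ᵦ) = (kₐ − kᵦ)·d
d = ln(0.65/0.57) / (0.496 − 0.31) = 0.1313 / 0.186 = 0.706 km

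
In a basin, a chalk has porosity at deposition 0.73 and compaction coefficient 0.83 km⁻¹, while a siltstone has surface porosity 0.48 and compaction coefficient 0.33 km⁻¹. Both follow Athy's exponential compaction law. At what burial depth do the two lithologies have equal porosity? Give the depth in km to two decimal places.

0.84 km

Set n₀ₐ e^(−kₐz) = n₀ᵦ e^(−kᵦz) ⇒ ln(n₀ₐ/n₀ᵦ) = (kₐ − kᵦ)·z
z = ln(0.73/0.48) / (0.83 − 0.33) = 0.4193 / 0.5 = 0.839 km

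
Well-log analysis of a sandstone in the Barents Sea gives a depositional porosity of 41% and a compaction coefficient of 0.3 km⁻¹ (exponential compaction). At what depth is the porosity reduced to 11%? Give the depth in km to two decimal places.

4.39 km

Invert Athy's law: Z = ln(φ₀/φ) / β
Z = ln(0.41/0.11) / 0.3 = ln(3.727) / 0.3 = 1.3157 / 0.3 = 4.386 km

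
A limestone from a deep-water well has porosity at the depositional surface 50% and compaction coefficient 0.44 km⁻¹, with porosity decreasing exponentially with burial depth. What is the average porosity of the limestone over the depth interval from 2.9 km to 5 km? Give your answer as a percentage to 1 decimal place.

⟨φ⟩ = (1/(Z₂−Z₁)) ∫ φ₀ e^(−kZ) dZ = φ₀·(e^(−k·Z₁) − e^(−k·Z₂)) / (k·(Z₂−Z₁))
e^(−0.44×2.9) = 0.2792; e^(−0.44×5) = 0.1108
⟨φ⟩ = 0.5 × (0.2792 − 0.1108) / (0.44 × 2.1) = 0.5 × 0.1822 = 0.0911

9.1%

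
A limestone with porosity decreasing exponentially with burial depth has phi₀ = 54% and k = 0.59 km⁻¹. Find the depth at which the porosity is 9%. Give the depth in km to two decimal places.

3.04 km

Invert Athy's law: d = ln(phi₀/phi) / k
d = ln(0.54/0.09) / 0.59 = ln(6) / 0.59 = 1.7918 / 0.59 = 3.037 km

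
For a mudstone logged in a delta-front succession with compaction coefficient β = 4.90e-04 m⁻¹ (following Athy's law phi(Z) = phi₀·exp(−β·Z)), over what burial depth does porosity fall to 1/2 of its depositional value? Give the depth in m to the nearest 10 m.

Working in km (1 km = 1000 m; β in km⁻¹ = β in m⁻¹ × 1000):
phi/phi₀ = 1/2 ⇒ exp(−β·Z) = 1/2 ⇒ Z = ln(2) / β
Z = 0.6931 / 0.49 = 1.415 km

1410 m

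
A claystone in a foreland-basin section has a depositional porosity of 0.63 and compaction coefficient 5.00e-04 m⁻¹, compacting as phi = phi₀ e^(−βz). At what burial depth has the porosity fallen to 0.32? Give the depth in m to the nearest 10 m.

Working in km (1 km = 1000 m; β in km⁻¹ = β in m⁻¹ × 1000):
Invert Athy's law: z = ln(phi₀/phi) / β
z = ln(0.63/0.32) / 0.5 = ln(1.969) / 0.5 = 0.6774 / 0.5 = 1.355 km

1350 m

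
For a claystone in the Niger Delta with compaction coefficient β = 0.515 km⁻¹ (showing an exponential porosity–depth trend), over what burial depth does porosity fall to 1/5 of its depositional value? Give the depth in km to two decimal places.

3.13 km

n/n₀ = 1/5 ⇒ exp(−β·d) = 1/5 ⇒ d = ln(5) / β
d = 1.6094 / 0.515 = 3.125 km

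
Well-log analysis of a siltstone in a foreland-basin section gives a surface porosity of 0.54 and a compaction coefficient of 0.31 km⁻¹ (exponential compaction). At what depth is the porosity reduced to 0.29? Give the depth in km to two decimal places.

Invert Athy's law: z = ln(phi₀/phi) / k
z = ln(0.54/0.29) / 0.31 = ln(1.862) / 0.31 = 0.6217 / 0.31 = 2.005 km

2.01 km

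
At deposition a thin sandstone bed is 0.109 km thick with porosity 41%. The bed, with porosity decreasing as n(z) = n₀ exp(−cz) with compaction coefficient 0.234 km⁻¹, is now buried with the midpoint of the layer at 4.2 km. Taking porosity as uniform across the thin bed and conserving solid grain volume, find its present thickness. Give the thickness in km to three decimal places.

Porosity at 4.2 km: n = 0.41·exp(−0.234×4.2) = 0.1534
Solid-volume conservation: h(1−n) = h₀(1−n₀) ⇒ h = h₀·(1−n₀)/(1−n)
h = 0.109 × (1 − 0.41)/(1 − 0.1534) = 0.109 × 0.6969 = 0.0760 km

0.076 km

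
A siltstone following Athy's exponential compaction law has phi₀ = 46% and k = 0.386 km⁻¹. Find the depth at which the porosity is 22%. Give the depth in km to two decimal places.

1.91 km

Invert Athy's law: d = ln(phi₀/phi) / k
d = ln(0.46/0.22) / 0.386 = ln(2.091) / 0.386 = 0.7376 / 0.386 = 1.911 km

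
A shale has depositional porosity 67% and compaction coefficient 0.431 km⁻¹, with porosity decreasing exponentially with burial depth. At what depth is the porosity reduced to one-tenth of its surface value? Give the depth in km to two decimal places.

5.34 km

phi/phi₀ = 1/10 ⇒ exp(−k·z) = 1/10 ⇒ z = ln(10) / k
z = 2.3026 / 0.431 = 5.342 km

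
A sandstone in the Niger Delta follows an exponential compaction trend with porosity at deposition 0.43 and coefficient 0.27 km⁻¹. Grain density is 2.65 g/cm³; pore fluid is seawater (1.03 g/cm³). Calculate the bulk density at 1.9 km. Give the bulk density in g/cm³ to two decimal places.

Porosity at depth: φ = 0.43·exp(−0.27×1.9) = 0.43×0.5987 = 0.2574
Bulk density: ρ_b = (1−φ)ρ_g + φ·ρ_f = 0.7426×2.65 + 0.2574×1.03
       = 1.968 + 0.265 = 2.233 g/cm³

2.23 g/cm³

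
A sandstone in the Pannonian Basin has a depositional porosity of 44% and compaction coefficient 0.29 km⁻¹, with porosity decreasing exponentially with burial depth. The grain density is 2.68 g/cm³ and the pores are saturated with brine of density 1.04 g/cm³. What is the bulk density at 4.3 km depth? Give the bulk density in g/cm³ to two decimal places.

Porosity at depth: phi = 0.44·exp(−0.29×4.3) = 0.44×0.2874 = 0.1264
Bulk density: ρ_b = (1−phi)ρ_g + phi·ρ_f = 0.8736×2.68 + 0.1264×1.04
       = 2.341 + 0.131 = 2.473 g/cm³

2.47 g/cm³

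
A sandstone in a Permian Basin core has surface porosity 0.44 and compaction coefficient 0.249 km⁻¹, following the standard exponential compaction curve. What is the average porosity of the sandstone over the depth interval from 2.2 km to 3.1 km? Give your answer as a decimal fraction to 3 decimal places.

0.228

⟨n⟩ = (1/(Z₂−Z₁)) ∫ n₀ e^(−βZ) dZ = n₀·(e^(−β·Z₁) − e^(−β·Z₂)) / (β·(Z₂−Z₁))
e^(−0.249×2.2) = 0.5782; e^(−0.249×3.1) = 0.4621
⟨n⟩ = 0.44 × (0.5782 − 0.4621) / (0.249 × 0.9) = 0.44 × 0.5180 = 0.2279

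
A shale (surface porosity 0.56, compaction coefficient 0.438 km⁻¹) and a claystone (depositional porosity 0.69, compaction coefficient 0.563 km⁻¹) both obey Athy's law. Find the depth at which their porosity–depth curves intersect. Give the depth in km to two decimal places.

Set φ₀ₐ e^(−kₐd) = φ₀ᵦ e^(−kᵦd) ⇒ ln(φ₀ₐ/φ₀ᵦ) = (kₐ − kᵦ)·d
d = ln(0.56/0.69) / (0.438 − 0.563) = -0.2088 / -0.125 = 1.670 km

1.67 km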